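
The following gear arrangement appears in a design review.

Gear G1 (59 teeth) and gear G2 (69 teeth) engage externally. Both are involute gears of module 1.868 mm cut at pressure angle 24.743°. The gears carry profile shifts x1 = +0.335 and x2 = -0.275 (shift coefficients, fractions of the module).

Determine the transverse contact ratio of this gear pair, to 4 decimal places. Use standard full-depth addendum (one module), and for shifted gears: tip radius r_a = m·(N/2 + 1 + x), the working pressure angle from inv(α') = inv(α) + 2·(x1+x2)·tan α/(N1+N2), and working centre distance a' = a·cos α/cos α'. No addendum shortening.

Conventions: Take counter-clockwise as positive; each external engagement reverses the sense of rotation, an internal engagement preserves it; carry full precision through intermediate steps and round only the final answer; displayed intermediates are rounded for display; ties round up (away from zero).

class = single-mesh tooth geometry [involute pair 59T × 69T, m = 1.868]
base radii: r_b1 = 50.046956, r_b2 = 58.529491
tip radii: r_a1 = 57.599780, r_a2 = 65.800300
inv(α') = inv(24.743°) + 2·(+0.335-0.275)·tan α/(59+69) = 0.02944342  ⇒  α' = 24.85894°
a' = a·cos α / cos α' = 119.5520·cos 24.743°/cos 24.85894° = 119.663834
action lengths: √(r_a1²−r_b1²) = 28.513801, √(r_a2²−r_b2²) = 30.066230
base pitch p_b = π·m·cos α = 5.329734
CR = (28.513801 + 30.066230 − 119.663834·sin 24.85894°)/5.329734 = 1.552625
contact ratio ≈ 1.5526

1.5526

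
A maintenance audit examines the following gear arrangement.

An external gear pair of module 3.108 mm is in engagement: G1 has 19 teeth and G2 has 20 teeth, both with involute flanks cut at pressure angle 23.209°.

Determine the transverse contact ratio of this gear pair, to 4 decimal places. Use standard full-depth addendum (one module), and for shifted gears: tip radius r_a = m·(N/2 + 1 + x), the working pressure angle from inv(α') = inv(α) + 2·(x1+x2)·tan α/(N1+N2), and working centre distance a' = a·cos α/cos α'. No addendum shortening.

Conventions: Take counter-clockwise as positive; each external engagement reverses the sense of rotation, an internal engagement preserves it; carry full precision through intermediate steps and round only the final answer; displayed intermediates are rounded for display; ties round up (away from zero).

recognized (one external pair, fixed centres): single-mesh tooth geometry, m = 3.108, N1 = 19, N2 = 20
base radii: r_b1 = 27.136563, r_b2 = 28.564803
tip radii: r_a1 = 32.634000, r_a2 = 34.188000
no profile shift: α' = α, a' = a
action lengths: √(r_a1²−r_b1²) = 18.126912, √(r_a2²−r_b2²) = 18.784871
base pitch p_b = π·m·cos α = 8.973897
CR = (18.126912 + 18.784871 − 60.606000·sin 23.20900°)/8.973897 = 1.451743
contact ratio ≈ 1.4517

1.4517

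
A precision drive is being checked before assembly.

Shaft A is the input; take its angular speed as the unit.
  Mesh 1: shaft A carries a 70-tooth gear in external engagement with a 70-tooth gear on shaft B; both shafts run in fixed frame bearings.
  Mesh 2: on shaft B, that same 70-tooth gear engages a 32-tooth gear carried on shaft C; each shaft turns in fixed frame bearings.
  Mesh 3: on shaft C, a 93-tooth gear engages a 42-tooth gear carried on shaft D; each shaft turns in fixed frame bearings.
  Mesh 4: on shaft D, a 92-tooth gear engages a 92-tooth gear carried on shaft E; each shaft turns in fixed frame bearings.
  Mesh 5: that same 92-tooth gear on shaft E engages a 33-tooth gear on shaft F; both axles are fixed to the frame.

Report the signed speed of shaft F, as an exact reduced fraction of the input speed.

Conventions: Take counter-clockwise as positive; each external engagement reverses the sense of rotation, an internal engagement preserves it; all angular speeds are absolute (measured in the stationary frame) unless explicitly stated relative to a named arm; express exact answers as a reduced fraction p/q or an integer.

5-mesh fixed-axis compound train (all bearings frame-fixed)
mesh 1 [70T→70T]: |ω|/ω_in = 1×70/70 = 1, sense flips to −
mesh 2 [70T→32T]: |ω|/ω_in = 1×70/32 = 35/16, sense flips to +
mesh 3 [93T→42T]: |ω|/ω_in = (35/16)×93/42 = 155/32, sense flips to −
mesh 4 [92T→92T]: |ω|/ω_in = (155/32)×92/92 = 155/32, sense flips to +
mesh 5 [92T→33T]: |ω|/ω_in = (155/32)×92/33 = 3565/264, sense flips to −
signed output speed (× input speed) = -3565/264

-3565/264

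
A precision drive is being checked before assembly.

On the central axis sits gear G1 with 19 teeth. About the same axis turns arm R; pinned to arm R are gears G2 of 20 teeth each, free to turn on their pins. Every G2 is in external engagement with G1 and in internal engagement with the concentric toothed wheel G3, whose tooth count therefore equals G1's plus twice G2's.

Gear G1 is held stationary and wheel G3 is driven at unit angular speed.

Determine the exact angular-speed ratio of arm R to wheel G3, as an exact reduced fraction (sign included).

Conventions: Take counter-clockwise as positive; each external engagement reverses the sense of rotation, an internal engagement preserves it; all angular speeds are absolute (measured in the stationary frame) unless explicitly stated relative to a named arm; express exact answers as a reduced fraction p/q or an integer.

class = planetary set [G3 = 19+2·20 = 59; Willis about the carrier]
ring teeth: 19 + 2·20 = 59
19(ω_sun−ω_arm) = −59(ω_ring−ω_arm),  ω_sun = 0, ω_ring = 1
19(0−ω_arm) = −59(1−ω_arm)  ⇒  78·ω_arm = 59  ⇒  ω_arm = 59/78
ω_out/ω_in = 59/78

59/78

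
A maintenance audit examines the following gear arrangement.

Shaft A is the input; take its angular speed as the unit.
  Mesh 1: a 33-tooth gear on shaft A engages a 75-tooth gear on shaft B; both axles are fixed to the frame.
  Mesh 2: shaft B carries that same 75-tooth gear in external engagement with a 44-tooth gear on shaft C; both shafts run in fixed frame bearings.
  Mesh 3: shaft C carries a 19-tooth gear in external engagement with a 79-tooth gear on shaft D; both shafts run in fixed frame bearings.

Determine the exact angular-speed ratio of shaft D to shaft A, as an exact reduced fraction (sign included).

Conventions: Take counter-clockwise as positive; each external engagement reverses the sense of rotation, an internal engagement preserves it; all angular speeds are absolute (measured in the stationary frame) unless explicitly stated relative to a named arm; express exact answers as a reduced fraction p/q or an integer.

-57/316

class = fixed-axis compound train [3 meshes; 3 ratios multiply, 3 sense flips]
mesh 1 [33T→75T]: running ratio 11/25, sense −
mesh 2 [75T→44T]: running ratio 3/4, sense +
mesh 3 [19T→79T]: running ratio 57/316, sense −
ω_out/ω_in = -57/316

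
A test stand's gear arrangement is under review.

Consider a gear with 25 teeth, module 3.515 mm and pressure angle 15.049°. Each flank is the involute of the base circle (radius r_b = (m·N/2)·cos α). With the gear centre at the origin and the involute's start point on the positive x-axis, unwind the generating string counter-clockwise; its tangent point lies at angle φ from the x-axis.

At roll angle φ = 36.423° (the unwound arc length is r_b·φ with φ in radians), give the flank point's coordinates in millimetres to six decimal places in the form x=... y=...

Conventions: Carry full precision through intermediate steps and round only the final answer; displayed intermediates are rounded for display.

topology: single-mesh involute geometry — m = 3.515, N = 25
pitch radius r_p = m·N/2 = 3.515·25/2 = 43.937500
base radius r_b = r_p·cos α = 43.937500·cos 15.049° = 42.430625
roll angle φ = 36.423° = 0.63570127 rad
x = r_b·(cos φ + φ·sin φ) = 50.157158
y = r_b·(sin φ − φ·cos φ) = 3.488706

x=50.157158 y=3.488706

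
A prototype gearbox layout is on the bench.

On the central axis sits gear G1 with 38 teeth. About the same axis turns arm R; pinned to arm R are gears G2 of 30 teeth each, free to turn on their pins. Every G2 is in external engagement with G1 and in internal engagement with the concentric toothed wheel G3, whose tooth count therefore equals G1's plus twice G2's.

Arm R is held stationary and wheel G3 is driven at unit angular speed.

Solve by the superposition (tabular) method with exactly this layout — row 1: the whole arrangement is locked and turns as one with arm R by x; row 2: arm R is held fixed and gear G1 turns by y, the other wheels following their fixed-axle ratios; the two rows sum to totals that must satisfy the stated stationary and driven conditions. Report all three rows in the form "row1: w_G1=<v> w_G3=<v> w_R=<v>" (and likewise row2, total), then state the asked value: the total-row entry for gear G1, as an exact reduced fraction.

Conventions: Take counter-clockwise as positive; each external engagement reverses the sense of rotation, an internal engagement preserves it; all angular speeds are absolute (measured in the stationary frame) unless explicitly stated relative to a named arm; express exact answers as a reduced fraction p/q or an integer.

row1: w_G1=0 w_G3=0 w_R=0
row2: w_G1=-49/19 w_G3=1 w_R=0
total: w_G1=-49/19 w_G3=1 w_R=0
asked value: -49/19

class = planetary set [G3 = 38+2·30 = 98; Willis about the carrier]
superposition row 1 [locked train]: every member turns x
superposition row 2 [arm held]: sun y, ring −(38/98)·y, arm 0
boundary: total ω_arm = x = 0 and total ω_ring = x − (38/98)·y = 1  ⇒  y = -49/19, x = 0
row 2 ring = −(38/98)·(-49/19) = 1
totals (row 1 + row 2): sun 0 + (-49/19) = -49/19, ring 0 + 1 = 1, arm 0 + 0 = 0
asked cell (total, sun) = -49/19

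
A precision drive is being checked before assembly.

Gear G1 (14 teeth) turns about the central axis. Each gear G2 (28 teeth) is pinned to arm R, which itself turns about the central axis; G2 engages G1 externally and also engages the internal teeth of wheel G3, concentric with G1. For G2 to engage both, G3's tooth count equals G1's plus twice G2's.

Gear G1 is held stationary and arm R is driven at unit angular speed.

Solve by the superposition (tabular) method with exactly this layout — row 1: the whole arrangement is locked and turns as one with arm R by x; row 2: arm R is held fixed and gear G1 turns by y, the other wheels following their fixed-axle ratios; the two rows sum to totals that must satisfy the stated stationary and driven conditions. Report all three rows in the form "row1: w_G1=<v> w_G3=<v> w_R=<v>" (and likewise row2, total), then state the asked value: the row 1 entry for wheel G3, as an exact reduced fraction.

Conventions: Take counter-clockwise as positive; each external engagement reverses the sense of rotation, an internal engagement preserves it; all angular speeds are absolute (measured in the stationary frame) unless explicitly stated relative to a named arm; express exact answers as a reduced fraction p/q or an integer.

planetary set (14T centre, 28T on arm, 70T internal) — Willis relation
row 1 (train locked, turned with arm): all members turn x
row 2 (arm held, sun turns y): ω_ring = −(14/70)·y, ω_arm = 0
boundary: total ω_sun = x + y = 0 and total ω_arm = x = 1  ⇒  y = -1, x = 1
row 2 ring = −(14/70)·(-1) = 1/5
totals (row 1 + row 2): sun 1 + (-1) = 0, ring 1 + 1/5 = 6/5, arm 1 + 0 = 1
asked cell (row1, ring) = 1

row1: w_G1=1 w_G3=1 w_R=1
row2: w_G1=-1 w_G3=1/5 w_R=0
total: w_G1=0 w_G3=6/5 w_R=1
asked value: 1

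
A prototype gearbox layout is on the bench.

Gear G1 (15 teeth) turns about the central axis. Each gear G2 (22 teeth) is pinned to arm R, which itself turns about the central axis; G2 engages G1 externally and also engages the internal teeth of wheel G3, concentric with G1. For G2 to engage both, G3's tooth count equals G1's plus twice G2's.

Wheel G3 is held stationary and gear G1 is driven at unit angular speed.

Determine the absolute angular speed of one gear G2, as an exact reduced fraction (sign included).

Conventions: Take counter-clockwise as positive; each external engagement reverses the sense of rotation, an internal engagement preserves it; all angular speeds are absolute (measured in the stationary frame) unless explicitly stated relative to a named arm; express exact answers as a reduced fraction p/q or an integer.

-15/44

class = planetary set [G3 = 15+2·22 = 59; Willis about the carrier]
ring teeth: 15 + 2·22 = 59
15(ω_sun−ω_arm) = −59(ω_ring−ω_arm),  ω_ring = 0, ω_sun = 1
15(1−ω_arm) = −59(0−ω_arm)  ⇒  74·ω_arm = 15  ⇒  ω_arm = 15/74
sun–planet mesh: 15·(1−15/74) = −22·(ω_p−ω_arm)  ⇒  ω_p−ω_arm = -885/1628
ω_p = 15/74 − 885/1628 = -15/44
exact speed ratio = -15/44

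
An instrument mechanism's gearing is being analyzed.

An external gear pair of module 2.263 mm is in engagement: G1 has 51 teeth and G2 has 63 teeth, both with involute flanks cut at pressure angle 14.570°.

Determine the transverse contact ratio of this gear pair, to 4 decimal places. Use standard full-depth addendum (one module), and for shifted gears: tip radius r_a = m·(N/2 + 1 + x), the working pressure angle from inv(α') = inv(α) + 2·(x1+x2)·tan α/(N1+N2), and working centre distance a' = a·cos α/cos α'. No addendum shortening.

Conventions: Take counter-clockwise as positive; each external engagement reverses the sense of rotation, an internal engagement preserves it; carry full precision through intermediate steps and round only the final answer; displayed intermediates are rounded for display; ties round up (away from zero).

recognized (one external pair, fixed centres): single-mesh tooth geometry, m = 2.263, N1 = 51, N2 = 63
base radii: r_b1 = 55.850718, r_b2 = 68.992063
tip radii: r_a1 = 59.969500, r_a2 = 73.547500
no profile shift: α' = α, a' = a
action lengths: √(r_a1²−r_b1²) = 21.841205, √(r_a2²−r_b2²) = 25.481954
base pitch p_b = π·m·cos α = 6.880792
CR = (21.841205 + 25.481954 − 128.991000·sin 14.57000°)/6.880792 = 2.161647
contact ratio ≈ 2.1616

2.1616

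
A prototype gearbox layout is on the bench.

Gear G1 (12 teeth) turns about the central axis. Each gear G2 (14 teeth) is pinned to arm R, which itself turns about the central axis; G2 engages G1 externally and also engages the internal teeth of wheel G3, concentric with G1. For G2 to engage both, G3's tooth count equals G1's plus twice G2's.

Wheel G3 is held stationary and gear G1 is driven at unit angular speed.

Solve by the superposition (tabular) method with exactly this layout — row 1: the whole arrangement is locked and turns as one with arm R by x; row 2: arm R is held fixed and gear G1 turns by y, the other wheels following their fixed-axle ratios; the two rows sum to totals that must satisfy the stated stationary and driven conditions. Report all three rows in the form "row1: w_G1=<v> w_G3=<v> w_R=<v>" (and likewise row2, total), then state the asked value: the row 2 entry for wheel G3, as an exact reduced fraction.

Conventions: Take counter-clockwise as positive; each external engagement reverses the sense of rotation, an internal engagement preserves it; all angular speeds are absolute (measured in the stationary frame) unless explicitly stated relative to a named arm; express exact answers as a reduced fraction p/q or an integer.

topology: planetary set — G1 12T / G2 14T / G3 40T, arm = carrier (Willis)
row 1 (train locked, turned with arm): all members turn x
row 2 — arm fixed, fixed-axis ratios: sun y, ring −(12/40)·y, arm 0
boundary: total ω_ring = x − (12/40)·y = 0 and total ω_sun = x + y = 1  ⇒  y = 10/13, x = 3/13
row 2 ring = −(12/40)·10/13 = -3/13
totals (row 1 + row 2): sun 3/13 + 10/13 = 1, ring 3/13 + (-3/13) = 0, arm 3/13 + 0 = 3/13
asked cell (row2, ring) = -3/13

row1: w_G1=3/13 w_G3=3/13 w_R=3/13
row2: w_G1=10/13 w_G3=-3/13 w_R=0
total: w_G1=1 w_G3=0 w_R=3/13
asked value: -3/13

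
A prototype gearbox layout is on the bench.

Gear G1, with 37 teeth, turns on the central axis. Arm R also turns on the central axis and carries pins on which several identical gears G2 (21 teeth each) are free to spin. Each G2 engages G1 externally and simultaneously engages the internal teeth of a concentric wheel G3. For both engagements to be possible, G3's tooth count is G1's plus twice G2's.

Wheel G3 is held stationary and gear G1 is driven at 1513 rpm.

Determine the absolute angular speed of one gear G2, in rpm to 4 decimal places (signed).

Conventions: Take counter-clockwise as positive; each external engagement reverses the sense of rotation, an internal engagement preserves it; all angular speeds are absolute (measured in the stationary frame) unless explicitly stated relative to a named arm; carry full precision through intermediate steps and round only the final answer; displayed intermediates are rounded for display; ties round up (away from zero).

-1332.8810 rpm

class = planetary set [G3 = 37+2·21 = 79; Willis about the carrier]
normalise by the input: solve with ω_sun = 1, then scale by 1513 rpm
ring teeth: 37 + 2·21 = 79
37(ω_sun−ω_arm) = −79(ω_ring−ω_arm),  ω_ring = 0, ω_sun = 1
37(1−ω_arm) = −79(0−ω_arm)  ⇒  116·ω_arm = 37  ⇒  ω_arm = 37/116
sun–planet mesh: 37·(1−37/116) = −21·(ω_p−ω_arm)  ⇒  ω_p−ω_arm = -2923/2436
ω_p = 37/116 − 2923/2436 = -37/42
scale: ω_p = -37/42 × 1513 rpm = -1332.8810 rpm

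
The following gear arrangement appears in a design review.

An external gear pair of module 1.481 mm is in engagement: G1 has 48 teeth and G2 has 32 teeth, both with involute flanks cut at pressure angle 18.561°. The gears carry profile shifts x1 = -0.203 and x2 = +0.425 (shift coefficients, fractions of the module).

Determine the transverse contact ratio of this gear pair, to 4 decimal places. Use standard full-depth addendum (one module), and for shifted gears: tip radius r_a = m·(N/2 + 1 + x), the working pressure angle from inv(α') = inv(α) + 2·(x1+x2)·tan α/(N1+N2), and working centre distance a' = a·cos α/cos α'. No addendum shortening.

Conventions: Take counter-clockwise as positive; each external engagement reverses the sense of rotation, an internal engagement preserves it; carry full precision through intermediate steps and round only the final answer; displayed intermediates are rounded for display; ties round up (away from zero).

1.6925

recognized (one external pair, fixed centres): single-mesh tooth geometry, m = 1.481, N1 = 48, N2 = 32
base radii: r_b1 = 33.695189, r_b2 = 22.463460
tip radii: r_a1 = 36.724357, r_a2 = 25.806425
inv(α') = inv(18.561°) + 2·(-0.203+0.425)·tan α/(48+32) = 0.01369260  ⇒  α' = 19.46027°
a' = a·cos α / cos α' = 59.2400·cos 18.561°/cos 19.46027° = 59.561218
action lengths: √(r_a1²−r_b1²) = 14.605225, √(r_a2²−r_b2²) = 12.702935
base pitch p_b = π·m·cos α = 4.410690
CR = (14.605225 + 12.702935 − 59.561218·sin 19.46027°)/4.410690 = 1.692514
contact ratio ≈ 1.6925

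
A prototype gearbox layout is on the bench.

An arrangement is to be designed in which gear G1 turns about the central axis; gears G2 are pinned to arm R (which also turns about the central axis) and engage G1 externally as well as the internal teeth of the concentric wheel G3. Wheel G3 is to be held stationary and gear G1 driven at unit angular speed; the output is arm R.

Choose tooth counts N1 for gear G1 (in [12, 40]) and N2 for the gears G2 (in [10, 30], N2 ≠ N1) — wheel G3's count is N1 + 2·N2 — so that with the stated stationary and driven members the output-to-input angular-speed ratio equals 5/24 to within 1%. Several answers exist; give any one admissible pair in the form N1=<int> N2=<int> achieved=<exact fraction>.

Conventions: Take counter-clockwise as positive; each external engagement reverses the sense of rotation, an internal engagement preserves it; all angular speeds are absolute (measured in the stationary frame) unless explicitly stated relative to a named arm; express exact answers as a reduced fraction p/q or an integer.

planetary set to be sized for 5/24 (Willis relation)
Willis with ω_ring = 0: ω_arm/ω_sun = N1/(N1+N3); set equal to 5/24  ⇒  N3/N1 = 1/(5/24) − 1 = 19/5
N3 = N1 + 2·N2  ⇒  N2/N1 = (N3/N1 − 1)/2 = (19/5 − 1)/2 = 7/5
smallest multiple with N1 ≥ 12 and N2 ≥ 10: k = 3  ⇒  N1 = 3·5 = 15, N2 = 3·7 = 21 (N1 ≤ 40, N2 ≤ 30, N2 ≠ N1 ✓), N3 = 15 + 2·21 = 57
check: N1/(N1+N3) with N1 = 15, N3 = 57 gives 5/24; |achieved − target| = 0 ≤ 1/480 ✓

N1=15 N2=21 achieved=5/24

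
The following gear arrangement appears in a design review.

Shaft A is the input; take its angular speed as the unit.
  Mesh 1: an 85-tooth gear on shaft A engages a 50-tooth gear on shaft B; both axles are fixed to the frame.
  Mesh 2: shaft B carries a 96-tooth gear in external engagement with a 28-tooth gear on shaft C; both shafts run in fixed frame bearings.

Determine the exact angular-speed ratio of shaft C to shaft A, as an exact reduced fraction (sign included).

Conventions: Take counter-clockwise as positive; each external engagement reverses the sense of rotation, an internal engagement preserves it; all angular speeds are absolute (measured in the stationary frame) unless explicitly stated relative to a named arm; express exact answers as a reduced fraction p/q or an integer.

class = fixed-axis compound train [2 meshes; 2 ratios multiply, 2 sense flips]
mesh 1 [85T→50T]: running ratio 17/10, sense −
mesh 2 [96T→28T]: running ratio 204/35, sense +
ω_out/ω_in = 204/35

204/35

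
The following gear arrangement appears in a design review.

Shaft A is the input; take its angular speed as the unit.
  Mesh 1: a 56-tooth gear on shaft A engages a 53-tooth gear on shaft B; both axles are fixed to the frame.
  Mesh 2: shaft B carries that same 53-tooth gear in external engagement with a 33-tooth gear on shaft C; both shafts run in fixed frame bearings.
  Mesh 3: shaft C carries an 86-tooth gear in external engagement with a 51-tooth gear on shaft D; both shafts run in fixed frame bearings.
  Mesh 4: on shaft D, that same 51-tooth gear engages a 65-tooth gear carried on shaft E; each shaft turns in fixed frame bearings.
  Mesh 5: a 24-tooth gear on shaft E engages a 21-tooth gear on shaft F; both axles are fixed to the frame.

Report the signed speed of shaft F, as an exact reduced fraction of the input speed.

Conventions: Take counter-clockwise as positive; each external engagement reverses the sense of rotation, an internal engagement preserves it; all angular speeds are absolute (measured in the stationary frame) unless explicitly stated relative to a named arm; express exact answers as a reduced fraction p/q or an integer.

5-mesh fixed-axis compound train (all bearings frame-fixed)
mesh 1 [56T→53T]: |ω|/ω_in = 1×56/53 = 56/53, sense flips to −
mesh 2 [53T→33T]: |ω|/ω_in = (56/53)×53/33 = 56/33, sense flips to +
mesh 3 [86T→51T]: |ω|/ω_in = (56/33)×86/51 = 4816/1683, sense flips to −
mesh 4 [51T→65T]: |ω|/ω_in = (4816/1683)×51/65 = 4816/2145, sense flips to +
mesh 5 [24T→21T]: |ω|/ω_in = (4816/2145)×24/21 = 5504/2145, sense flips to −
signed output speed (× input speed) = -5504/2145

-5504/2145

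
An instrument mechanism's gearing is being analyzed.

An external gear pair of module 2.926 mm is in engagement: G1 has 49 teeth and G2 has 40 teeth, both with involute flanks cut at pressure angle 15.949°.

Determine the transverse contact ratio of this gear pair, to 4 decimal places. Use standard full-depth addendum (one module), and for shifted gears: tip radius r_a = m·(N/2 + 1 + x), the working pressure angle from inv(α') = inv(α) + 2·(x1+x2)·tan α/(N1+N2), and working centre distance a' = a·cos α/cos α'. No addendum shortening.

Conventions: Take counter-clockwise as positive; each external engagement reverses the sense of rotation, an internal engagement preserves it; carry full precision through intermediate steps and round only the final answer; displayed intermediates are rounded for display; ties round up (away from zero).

topology: single-mesh involute geometry — m = 2.926, 49T/40T pair
base radii: r_b1 = 68.927528, r_b2 = 56.267370
tip radii: r_a1 = 74.613000, r_a2 = 61.446000
no profile shift: α' = α, a' = a
action lengths: √(r_a1²−r_b1²) = 28.567387, √(r_a2²−r_b2²) = 24.689957
base pitch p_b = π·m·cos α = 8.838458
CR = (28.567387 + 24.689957 − 130.207000·sin 15.94900°)/8.838458 = 1.977591
contact ratio ≈ 1.9776

1.9776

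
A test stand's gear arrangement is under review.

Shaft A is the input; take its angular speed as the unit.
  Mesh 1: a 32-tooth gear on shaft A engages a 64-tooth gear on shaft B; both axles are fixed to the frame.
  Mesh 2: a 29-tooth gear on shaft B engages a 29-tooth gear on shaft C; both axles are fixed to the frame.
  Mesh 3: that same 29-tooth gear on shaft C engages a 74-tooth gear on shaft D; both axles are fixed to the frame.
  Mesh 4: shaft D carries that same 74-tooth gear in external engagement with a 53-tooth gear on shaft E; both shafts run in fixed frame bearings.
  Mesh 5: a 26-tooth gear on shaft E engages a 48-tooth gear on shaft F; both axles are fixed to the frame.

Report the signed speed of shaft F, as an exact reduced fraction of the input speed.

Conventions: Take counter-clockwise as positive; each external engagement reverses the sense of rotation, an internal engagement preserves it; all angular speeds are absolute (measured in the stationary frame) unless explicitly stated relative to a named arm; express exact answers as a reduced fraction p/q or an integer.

5-mesh fixed-axis compound train (all bearings frame-fixed)
mesh 1 [32T→64T]: |ω|/ω_in = 1×32/64 = 1/2, sense flips to −
mesh 2 [29T→29T]: |ω|/ω_in = (1/2)×29/29 = 1/2, sense flips to +
mesh 3 [29T→74T]: |ω|/ω_in = (1/2)×29/74 = 29/148, sense flips to −
mesh 4 [74T→53T]: |ω|/ω_in = (29/148)×74/53 = 29/106, sense flips to +
mesh 5 [26T→48T]: |ω|/ω_in = (29/106)×26/48 = 377/2544, sense flips to −
signed output speed (× input speed) = -377/2544

-377/2544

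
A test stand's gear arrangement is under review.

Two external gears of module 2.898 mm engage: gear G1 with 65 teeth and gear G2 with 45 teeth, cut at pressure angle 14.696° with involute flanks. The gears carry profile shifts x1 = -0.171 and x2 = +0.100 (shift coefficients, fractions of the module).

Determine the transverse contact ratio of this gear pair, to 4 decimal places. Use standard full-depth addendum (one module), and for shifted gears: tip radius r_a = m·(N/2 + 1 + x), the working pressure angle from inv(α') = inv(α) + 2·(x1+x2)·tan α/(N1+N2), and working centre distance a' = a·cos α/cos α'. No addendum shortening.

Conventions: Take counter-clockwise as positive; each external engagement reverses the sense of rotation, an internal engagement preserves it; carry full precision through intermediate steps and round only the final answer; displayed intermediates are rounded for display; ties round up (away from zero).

2.1485

class = single-mesh tooth geometry [involute pair 65T × 45T, m = 2.898]
base radii: r_b1 = 91.103782, r_b2 = 63.071849
tip radii: r_a1 = 96.587442, r_a2 = 68.392800
inv(α') = inv(14.696°) + 2·(-0.171+0.100)·tan α/(65+45) = 0.00543832  ⇒  α' = 14.40814°
a' = a·cos α / cos α' = 159.3900·cos 14.696°/cos 14.40814° = 159.182259
action lengths: √(r_a1²−r_b1²) = 32.081691, √(r_a2²−r_b2²) = 26.448383
base pitch p_b = π·m·cos α = 8.806491
CR = (32.081691 + 26.448383 − 159.182259·sin 14.40814°)/8.806491 = 2.148546
contact ratio ≈ 2.1485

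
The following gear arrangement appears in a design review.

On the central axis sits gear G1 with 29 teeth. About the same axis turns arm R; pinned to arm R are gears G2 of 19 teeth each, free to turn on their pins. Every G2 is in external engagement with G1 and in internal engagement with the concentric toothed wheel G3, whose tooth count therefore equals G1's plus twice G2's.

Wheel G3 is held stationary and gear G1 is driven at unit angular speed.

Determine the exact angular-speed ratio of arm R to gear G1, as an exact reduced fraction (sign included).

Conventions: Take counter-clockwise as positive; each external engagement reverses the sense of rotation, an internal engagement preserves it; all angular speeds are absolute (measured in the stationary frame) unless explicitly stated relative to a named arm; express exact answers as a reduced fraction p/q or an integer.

29/96

recognized (axles ride arm R): planetary set, 29/19/67 teeth
ring teeth: 29 + 2·19 = 67
29(ω_sun−ω_arm) = −67(ω_ring−ω_arm),  ω_ring = 0, ω_sun = 1
29(1−ω_arm) = −67(0−ω_arm)  ⇒  96·ω_arm = 29  ⇒  ω_arm = 29/96
ω_out/ω_in = 29/96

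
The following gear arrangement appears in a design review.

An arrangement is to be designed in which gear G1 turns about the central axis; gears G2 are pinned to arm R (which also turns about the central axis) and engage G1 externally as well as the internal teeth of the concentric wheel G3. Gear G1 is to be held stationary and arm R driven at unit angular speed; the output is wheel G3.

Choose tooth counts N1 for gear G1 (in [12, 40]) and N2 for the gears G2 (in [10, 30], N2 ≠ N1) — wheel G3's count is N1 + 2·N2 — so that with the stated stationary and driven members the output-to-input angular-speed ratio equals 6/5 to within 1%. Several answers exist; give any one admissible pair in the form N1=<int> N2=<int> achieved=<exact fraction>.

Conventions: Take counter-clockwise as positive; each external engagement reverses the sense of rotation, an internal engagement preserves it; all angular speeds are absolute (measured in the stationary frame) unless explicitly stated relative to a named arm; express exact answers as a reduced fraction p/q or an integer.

topology: planetary set — design target 6/5, arm = carrier (Willis)
Willis with ω_sun = 0: ω_ring/ω_arm = (N1+N3)/N3; set equal to 6/5  ⇒  N3/N1 = 1/(6/5 − 1) = 5
N3 = N1 + 2·N2  ⇒  N2/N1 = (N3/N1 − 1)/2 = (5 − 1)/2 = 2
smallest multiple with N1 ≥ 12 and N2 ≥ 10: k = 12  ⇒  N1 = 12·1 = 12, N2 = 12·2 = 24 (N1 ≤ 40, N2 ≤ 30, N2 ≠ N1 ✓), N3 = 12 + 2·24 = 60
check: (N1+N3)/N3 with N1 = 12, N3 = 60 gives 6/5; |achieved − target| = 0 ≤ 3/250 ✓

N1=12 N2=24 achieved=6/5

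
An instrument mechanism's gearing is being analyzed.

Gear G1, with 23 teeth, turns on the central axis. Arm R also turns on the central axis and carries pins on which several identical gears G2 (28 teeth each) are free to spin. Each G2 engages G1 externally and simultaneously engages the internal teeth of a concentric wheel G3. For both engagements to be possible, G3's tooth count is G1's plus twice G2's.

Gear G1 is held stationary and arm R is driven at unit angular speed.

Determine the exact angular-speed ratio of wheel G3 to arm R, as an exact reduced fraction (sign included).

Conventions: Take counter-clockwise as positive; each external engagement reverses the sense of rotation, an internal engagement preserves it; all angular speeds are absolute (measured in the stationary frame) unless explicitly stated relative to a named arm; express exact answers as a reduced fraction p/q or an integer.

102/79

planetary set (23T centre, 28T on arm, 79T internal) — Willis relation
ring teeth: 23 + 2·28 = 79
23(ω_sun−ω_arm) = −79(ω_ring−ω_arm),  ω_sun = 0, ω_arm = 1
ω_ring = 1 − (23/79)(0−1) = 102/79
ω_out/ω_in = 102/79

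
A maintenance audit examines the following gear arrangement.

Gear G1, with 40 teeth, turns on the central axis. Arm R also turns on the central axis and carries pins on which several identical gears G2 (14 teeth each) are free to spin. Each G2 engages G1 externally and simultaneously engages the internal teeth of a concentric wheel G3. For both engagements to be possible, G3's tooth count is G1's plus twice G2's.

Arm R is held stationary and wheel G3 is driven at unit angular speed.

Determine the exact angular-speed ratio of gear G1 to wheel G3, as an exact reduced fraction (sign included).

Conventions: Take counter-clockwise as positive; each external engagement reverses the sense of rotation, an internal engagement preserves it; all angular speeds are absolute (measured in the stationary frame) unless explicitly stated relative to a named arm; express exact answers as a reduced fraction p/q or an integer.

-17/10

class = planetary set [G3 = 40+2·14 = 68; Willis about the carrier]
ring teeth: 40 + 2·14 = 68
40(ω_sun−ω_arm) = −68(ω_ring−ω_arm),  ω_arm = 0, ω_ring = 1
ω_sun = 0 − (68/40)(1−0) = -17/10
ω_out/ω_in = -17/10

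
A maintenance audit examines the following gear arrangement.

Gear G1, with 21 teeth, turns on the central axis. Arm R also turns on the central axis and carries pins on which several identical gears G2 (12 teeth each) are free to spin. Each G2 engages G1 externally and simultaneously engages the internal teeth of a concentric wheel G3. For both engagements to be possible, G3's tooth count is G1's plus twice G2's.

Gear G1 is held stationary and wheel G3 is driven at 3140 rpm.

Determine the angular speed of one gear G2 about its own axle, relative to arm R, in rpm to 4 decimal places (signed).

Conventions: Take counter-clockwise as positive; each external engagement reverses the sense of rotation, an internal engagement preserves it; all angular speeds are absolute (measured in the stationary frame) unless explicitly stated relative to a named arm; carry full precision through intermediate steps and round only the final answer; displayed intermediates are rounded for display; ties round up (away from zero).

+3746.5909 rpm

recognized (axles ride arm R): planetary set, 21/12/45 teeth
normalise by the input: solve with ω_ring = 1, then scale by 3140 rpm
ring teeth: 21 + 2·12 = 45
21(ω_sun−ω_arm) = −45(ω_ring−ω_arm),  ω_sun = 0, ω_ring = 1
21(0−ω_arm) = −45(1−ω_arm)  ⇒  66·ω_arm = 45  ⇒  ω_arm = 15/22
sun–planet mesh: 21·(0−15/22) = −12·(ω_p−ω_arm)  ⇒  ω_p−ω_arm = 105/88
scale: ω_p−ω_arm = 105/88 × 3140 rpm = +3746.5909 rpm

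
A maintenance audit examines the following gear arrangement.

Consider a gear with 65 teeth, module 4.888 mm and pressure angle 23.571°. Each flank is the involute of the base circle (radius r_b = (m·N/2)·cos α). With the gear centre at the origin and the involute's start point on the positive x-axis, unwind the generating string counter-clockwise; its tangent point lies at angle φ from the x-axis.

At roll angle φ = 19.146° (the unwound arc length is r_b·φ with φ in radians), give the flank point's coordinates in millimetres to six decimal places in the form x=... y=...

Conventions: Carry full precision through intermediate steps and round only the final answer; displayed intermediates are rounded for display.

single-mesh involute tooth geometry (65T wheel at module 4.888)
pitch radius r_p = m·N/2 = 4.888·65/2 = 158.860000
base radius r_b = r_p·cos α = 158.860000·cos 23.571° = 145.605555
roll angle φ = 19.146° = 0.33416074 rad
x = r_b·(cos φ + φ·sin φ) = 153.509425
y = r_b·(sin φ − φ·cos φ) = 1.790877

x=153.509425 y=1.790877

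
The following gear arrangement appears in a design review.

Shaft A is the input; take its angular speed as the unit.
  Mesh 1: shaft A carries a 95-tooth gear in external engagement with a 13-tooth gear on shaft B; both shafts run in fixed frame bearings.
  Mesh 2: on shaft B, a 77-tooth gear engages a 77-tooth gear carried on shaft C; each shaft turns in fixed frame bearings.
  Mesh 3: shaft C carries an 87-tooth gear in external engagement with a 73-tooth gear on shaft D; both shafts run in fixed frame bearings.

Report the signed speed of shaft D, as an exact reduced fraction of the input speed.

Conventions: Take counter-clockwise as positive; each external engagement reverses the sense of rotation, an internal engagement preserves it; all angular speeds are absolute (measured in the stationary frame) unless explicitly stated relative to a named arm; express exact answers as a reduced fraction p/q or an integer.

-8265/949

3-mesh fixed-axis compound train (all bearings frame-fixed)
mesh 1 [95T→13T]: |ω|/ω_in = 1×95/13 = 95/13, sense flips to −
mesh 2 [77T→77T]: |ω|/ω_in = (95/13)×77/77 = 95/13, sense flips to +
mesh 3 [87T→73T]: |ω|/ω_in = (95/13)×87/73 = 8265/949, sense flips to −
signed output speed (× input speed) = -8265/949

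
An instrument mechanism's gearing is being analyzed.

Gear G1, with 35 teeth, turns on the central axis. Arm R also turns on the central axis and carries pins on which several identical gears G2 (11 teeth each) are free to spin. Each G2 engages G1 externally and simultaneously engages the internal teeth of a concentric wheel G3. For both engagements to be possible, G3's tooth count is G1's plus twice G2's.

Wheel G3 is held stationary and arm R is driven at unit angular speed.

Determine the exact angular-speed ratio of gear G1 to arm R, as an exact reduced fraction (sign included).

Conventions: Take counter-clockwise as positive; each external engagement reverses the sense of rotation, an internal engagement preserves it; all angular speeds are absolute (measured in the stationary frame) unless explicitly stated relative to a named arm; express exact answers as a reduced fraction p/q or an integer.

recognized (axles ride arm R): planetary set, 35/11/57 teeth
ring teeth: 35 + 2·11 = 57
35(ω_sun−ω_arm) = −57(ω_ring−ω_arm),  ω_ring = 0, ω_arm = 1
ω_sun = 1 − (57/35)(0−1) = 92/35
ω_out/ω_in = 92/35

92/35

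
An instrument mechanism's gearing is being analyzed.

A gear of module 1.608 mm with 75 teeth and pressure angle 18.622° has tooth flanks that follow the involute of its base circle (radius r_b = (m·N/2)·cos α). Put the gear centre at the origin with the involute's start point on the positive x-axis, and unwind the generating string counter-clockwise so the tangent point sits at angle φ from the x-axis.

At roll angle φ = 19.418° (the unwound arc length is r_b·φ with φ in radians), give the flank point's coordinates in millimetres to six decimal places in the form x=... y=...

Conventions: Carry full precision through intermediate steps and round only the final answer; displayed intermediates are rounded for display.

recognized (one wheel, involute flank): single-mesh tooth geometry, m = 1.608, N = 75
pitch radius r_p = m·N/2 = 1.608·75/2 = 60.300000
base radius r_b = r_p·cos α = 60.300000·cos 18.622° = 57.143046
roll angle φ = 19.418° = 0.33890803 rad
x = r_b·(cos φ + φ·sin φ) = 60.331100
y = r_b·(sin φ − φ·cos φ) = 0.732979

x=60.331100 y=0.732979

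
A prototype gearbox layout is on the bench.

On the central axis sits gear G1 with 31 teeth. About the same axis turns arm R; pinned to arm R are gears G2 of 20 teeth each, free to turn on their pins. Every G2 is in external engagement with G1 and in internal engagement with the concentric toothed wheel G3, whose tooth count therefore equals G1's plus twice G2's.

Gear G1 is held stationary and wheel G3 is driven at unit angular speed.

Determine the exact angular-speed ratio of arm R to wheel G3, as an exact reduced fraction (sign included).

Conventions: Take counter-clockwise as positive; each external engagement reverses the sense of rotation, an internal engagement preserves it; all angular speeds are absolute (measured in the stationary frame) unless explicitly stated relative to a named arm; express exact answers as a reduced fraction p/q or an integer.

topology: planetary set — G1 31T / G2 20T / G3 71T, arm = carrier (Willis)
ring teeth: 31 + 2·20 = 71
31(ω_sun−ω_arm) = −71(ω_ring−ω_arm),  ω_sun = 0, ω_ring = 1
31(0−ω_arm) = −71(1−ω_arm)  ⇒  102·ω_arm = 71  ⇒  ω_arm = 71/102
ω_out/ω_in = 71/102

71/102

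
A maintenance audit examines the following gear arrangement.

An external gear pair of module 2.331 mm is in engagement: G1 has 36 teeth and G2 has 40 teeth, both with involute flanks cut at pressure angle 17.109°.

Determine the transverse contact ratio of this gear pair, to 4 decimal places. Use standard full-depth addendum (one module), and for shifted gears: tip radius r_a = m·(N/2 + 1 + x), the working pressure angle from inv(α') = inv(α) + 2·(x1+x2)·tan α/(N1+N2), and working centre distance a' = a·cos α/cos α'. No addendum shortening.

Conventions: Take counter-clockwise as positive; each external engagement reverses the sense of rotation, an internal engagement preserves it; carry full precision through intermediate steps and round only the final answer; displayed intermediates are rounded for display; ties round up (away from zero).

1.8589

single-mesh involute tooth geometry (36T engaging 40T at module 2.331)
base radii: r_b1 = 40.101225, r_b2 = 44.556917
tip radii: r_a1 = 44.289000, r_a2 = 48.951000
no profile shift: α' = α, a' = a
action lengths: √(r_a1²−r_b1²) = 18.799130, √(r_a2²−r_b2²) = 20.270214
base pitch p_b = π·m·cos α = 6.998984
CR = (18.799130 + 20.270214 − 88.578000·sin 17.10900°)/6.998984 = 1.858919
contact ratio ≈ 1.8589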